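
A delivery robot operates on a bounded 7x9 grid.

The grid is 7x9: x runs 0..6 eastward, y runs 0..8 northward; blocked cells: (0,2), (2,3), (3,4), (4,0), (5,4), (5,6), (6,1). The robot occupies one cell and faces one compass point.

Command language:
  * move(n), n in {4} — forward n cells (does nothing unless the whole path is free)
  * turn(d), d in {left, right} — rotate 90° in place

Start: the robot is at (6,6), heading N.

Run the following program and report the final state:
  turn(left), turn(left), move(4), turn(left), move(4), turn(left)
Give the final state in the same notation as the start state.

at (6,2), heading N

from: at (6,6), heading N
[1] after turn(left): at (6,6), heading W
[2] after turn(left): at (6,6), heading S
[3] after move(4): at (6,2), heading S
[4] after turn(left): at (6,2), heading E
[5] after move(4): at (6,2), heading E
[6] after turn(left): at (6,2), heading N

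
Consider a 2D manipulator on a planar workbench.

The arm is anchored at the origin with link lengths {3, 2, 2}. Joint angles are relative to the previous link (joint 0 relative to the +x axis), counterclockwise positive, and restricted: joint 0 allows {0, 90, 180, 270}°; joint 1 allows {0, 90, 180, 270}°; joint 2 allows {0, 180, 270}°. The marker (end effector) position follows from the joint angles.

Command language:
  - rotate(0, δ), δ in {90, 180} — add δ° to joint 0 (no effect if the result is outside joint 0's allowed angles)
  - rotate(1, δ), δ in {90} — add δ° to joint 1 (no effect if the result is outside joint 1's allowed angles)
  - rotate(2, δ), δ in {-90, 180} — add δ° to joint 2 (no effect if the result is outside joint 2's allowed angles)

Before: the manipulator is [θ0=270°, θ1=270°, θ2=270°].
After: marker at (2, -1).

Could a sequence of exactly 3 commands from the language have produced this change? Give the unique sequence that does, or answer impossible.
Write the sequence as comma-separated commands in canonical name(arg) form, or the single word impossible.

initial: [θ0=270°, θ1=270°, θ2=270°]
step 1 (rotate(1, 90)): [θ0=270°, θ1=0°, θ2=270°]
step 2 (rotate(1, 90)): [θ0=270°, θ1=90°, θ2=270°]
step 3 (rotate(1, 90)): [θ0=270°, θ1=180°, θ2=270°]
no rival 3-sequence matches.

rotate(1, 90), rotate(1, 90), rotate(1, 90)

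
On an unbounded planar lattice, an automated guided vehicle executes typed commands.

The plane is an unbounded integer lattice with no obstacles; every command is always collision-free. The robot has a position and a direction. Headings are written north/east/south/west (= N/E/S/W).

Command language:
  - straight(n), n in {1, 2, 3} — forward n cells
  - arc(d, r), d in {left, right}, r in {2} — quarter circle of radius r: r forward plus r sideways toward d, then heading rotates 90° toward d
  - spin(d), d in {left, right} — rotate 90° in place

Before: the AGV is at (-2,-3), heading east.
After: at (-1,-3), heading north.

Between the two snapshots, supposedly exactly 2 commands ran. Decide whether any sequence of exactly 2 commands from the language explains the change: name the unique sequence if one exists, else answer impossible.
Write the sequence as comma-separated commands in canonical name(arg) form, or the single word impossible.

straight(1), spin(left)

key: order matters: swapping straight(1) and spin(left) lands elsewhere
t0: at (-2,-3), heading east
[1] after straight(1): at (-1,-3), heading east
[2] after spin(left): at (-1,-3), heading north
all 49 alternatives checked — unique.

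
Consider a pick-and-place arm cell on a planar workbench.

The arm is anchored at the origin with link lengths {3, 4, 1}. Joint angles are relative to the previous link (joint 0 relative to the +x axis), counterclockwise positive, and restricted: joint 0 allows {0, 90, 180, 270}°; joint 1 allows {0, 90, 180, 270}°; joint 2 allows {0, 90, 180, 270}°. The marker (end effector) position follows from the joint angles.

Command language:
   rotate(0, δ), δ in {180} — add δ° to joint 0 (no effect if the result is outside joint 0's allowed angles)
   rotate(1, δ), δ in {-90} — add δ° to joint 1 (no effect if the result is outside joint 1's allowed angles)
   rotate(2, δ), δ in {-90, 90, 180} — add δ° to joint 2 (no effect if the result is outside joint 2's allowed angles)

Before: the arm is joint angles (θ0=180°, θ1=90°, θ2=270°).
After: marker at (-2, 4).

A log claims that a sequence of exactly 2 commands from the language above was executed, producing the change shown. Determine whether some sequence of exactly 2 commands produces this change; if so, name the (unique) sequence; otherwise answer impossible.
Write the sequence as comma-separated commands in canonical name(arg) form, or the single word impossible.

initial: joint angles (θ0=180°, θ1=90°, θ2=270°)
1. rotate(1, -90) → joint angles (θ0=180°, θ1=0°, θ2=270°)
2. rotate(1, -90) → joint angles (θ0=180°, θ1=270°, θ2=270°)
no rival 2-sequence matches.

rotate(1, -90), rotate(1, -90)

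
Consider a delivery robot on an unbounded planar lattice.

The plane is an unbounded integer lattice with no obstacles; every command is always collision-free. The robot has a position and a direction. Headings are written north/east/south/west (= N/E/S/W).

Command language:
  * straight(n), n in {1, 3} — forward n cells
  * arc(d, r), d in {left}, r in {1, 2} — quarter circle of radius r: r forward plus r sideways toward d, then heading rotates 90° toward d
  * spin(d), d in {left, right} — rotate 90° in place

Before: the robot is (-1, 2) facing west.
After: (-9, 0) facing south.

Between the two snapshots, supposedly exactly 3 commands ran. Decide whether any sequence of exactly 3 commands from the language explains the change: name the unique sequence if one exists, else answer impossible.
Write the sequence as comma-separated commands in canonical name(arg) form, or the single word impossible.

straight(3), straight(3), arc(left, 2)

key: cell and facing (now S) both changed — the 3 commands mix motion and turning
t0: (-1, 2) facing west
t=1 straight(3) ⇒ (-4, 2) facing west
t=2 straight(3) ⇒ (-7, 2) facing west
t=3 arc(left, 2) ⇒ (-9, 0) facing south
no rival 3-sequence matches.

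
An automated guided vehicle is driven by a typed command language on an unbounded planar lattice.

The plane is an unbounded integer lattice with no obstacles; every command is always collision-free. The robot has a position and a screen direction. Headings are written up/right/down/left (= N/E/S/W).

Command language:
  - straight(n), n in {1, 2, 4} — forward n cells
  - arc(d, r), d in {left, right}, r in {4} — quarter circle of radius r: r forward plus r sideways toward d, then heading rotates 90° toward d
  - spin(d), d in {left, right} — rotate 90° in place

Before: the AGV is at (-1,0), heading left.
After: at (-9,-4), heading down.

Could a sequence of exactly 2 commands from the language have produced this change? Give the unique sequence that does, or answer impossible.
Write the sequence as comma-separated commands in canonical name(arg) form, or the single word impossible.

key: running arc(left, 4) before straight(4) would end elsewhere — order is forced
from: at (-1,0), heading left
1. straight(4) → at (-5,0), heading left
2. arc(left, 4) → at (-9,-4), heading down
no other 2-command option fits: unique.

straight(4), arc(left, 4)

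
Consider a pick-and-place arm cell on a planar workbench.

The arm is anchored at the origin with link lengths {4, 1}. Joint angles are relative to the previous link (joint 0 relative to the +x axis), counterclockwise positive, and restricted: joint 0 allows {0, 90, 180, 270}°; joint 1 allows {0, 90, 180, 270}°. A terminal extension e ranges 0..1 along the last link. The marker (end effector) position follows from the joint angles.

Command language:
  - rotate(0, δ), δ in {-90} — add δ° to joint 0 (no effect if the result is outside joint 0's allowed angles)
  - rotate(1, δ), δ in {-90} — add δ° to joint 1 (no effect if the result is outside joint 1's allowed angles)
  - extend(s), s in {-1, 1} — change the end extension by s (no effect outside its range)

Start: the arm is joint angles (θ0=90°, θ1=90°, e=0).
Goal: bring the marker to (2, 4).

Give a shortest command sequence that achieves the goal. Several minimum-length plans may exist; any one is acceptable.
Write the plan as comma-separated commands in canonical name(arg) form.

extend(1), rotate(1, -90), rotate(1, -90)

start: joint angles (θ0=90°, θ1=90°, e=0)
step 1 (extend(1)): joint angles (θ0=90°, θ1=90°, e=1)
step 2 (rotate(1, -90)): joint angles (θ0=90°, θ1=0°, e=1)
step 3 (rotate(1, -90)): joint angles (θ0=90°, θ1=270°, e=1)
nothing shorter than 3 reaches the goal.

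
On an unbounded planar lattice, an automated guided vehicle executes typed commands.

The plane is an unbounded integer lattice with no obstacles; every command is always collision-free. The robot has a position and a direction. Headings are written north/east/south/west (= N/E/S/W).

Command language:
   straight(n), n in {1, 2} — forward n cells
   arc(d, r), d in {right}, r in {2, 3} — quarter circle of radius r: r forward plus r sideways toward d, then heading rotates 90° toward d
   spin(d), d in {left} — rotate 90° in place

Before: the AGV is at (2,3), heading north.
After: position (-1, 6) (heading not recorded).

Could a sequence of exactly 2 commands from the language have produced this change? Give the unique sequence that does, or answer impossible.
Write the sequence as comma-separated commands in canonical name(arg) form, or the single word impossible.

spin(left), arc(right, 3)

key: running arc(right, 3) before spin(left) would end elsewhere — order is forced
begin: at (2,3), heading north
t=1 spin(left) ⇒ at (2,3), heading west
t=2 arc(right, 3) ⇒ at (-1,6), heading north
all 25 alternatives checked — unique.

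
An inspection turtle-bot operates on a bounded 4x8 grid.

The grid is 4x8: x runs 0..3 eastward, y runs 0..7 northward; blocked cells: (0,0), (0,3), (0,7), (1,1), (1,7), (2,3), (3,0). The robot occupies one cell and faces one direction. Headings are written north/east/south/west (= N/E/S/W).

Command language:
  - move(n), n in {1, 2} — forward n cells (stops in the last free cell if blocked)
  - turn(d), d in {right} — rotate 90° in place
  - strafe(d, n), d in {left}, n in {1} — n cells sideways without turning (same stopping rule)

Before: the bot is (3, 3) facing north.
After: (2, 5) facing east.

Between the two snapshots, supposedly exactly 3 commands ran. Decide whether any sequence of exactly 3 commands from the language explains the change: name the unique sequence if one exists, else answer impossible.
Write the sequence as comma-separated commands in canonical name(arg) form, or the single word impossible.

move(2), strafe(left, 1), turn(right)

key: cell and facing (now E) both changed — the 3 commands mix motion and turning
begin: (3, 3) facing north
[1] after move(2): (3, 5) facing north
[2] after strafe(left, 1): (2, 5) facing north
[3] after turn(right): (2, 5) facing east
no rival 3-sequence matches.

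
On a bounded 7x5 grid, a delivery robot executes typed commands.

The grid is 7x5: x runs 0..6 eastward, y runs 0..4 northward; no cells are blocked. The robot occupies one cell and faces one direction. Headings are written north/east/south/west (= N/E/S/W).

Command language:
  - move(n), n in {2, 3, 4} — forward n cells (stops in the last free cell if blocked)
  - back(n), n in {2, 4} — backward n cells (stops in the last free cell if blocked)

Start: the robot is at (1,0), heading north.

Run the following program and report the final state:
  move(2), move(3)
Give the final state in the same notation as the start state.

at (1,4), heading north

begin: at (1,0), heading north
[1] after move(2): at (1,2), heading north
[2] after move(3): at (1,4), heading north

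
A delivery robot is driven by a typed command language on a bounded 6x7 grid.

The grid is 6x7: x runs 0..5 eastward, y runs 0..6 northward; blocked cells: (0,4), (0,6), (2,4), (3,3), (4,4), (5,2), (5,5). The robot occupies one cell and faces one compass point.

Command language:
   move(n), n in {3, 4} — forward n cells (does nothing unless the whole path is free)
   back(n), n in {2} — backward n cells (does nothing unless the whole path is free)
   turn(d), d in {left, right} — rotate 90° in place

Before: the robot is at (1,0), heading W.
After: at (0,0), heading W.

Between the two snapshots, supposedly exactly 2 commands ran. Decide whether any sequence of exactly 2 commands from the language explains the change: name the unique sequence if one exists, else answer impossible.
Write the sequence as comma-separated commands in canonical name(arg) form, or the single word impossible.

back(2), move(3)

key: heading stays W — no command in the sequence turns
t0: at (1,0), heading W
[1] after back(2): at (3,0), heading W
[2] after move(3): at (0,0), heading W
no rival 2-sequence matches.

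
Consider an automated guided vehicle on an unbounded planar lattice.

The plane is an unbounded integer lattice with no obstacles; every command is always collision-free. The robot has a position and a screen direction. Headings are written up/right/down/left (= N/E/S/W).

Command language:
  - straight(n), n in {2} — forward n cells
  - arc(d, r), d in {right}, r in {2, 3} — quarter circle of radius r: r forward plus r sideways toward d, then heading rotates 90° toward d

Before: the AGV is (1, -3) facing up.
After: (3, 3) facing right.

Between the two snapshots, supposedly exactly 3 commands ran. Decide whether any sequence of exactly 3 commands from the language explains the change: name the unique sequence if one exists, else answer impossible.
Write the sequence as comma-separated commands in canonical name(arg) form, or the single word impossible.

key: order matters: swapping straight(2) and arc(right, 2) lands elsewhere
initial: (1, -3) facing up
1. straight(2) → (1, -1) facing up
2. straight(2) → (1, 1) facing up
3. arc(right, 2) → (3, 3) facing right
no rival 3-sequence matches.

straight(2), straight(2), arc(right, 2)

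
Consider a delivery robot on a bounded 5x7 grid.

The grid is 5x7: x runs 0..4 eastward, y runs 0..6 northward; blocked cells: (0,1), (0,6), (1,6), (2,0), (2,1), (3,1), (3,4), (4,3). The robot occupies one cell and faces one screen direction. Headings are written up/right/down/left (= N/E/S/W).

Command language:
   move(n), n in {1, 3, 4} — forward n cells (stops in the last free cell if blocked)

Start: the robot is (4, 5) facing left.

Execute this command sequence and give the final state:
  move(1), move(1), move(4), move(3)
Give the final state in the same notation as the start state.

(0, 5) facing left

begin: (4, 5) facing left
t=1 move(1) ⇒ (3, 5) facing left
t=2 move(1) ⇒ (2, 5) facing left
t=3 move(4) ⇒ (0, 5) facing left
t=4 move(3) ⇒ (0, 5) facing left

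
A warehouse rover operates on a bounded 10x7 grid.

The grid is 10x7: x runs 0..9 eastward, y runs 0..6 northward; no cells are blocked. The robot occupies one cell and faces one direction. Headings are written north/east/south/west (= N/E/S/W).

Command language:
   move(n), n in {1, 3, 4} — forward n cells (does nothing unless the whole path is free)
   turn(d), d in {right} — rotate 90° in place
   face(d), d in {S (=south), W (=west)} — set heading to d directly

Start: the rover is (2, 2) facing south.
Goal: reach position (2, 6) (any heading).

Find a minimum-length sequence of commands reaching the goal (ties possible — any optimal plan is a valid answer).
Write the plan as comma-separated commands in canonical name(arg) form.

begin: (2, 2) facing south
1. face(W) → (2, 2) facing west
2. turn(right) → (2, 2) facing north
3. move(4) → (2, 6) facing north
minimal: 3 command(s), checked below 3.

face(W), turn(right), move(4)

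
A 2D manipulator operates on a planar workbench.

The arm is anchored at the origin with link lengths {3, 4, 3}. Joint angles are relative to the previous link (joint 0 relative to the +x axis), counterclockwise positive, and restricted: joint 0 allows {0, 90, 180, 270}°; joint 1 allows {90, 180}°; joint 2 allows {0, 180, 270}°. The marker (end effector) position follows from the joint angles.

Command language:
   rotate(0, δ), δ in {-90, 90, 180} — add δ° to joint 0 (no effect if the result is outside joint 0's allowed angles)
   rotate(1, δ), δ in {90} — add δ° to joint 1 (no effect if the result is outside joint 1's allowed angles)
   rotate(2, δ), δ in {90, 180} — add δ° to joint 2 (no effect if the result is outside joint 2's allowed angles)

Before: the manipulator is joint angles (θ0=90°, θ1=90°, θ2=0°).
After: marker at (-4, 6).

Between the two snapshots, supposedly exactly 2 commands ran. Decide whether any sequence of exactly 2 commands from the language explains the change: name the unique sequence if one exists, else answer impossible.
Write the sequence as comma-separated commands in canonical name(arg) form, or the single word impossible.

key: running rotate(2, 90) before rotate(2, 180) would end elsewhere — order is forced
initial: joint angles (θ0=90°, θ1=90°, θ2=0°)
[1] after rotate(2, 180): joint angles (θ0=90°, θ1=90°, θ2=180°)
[2] after rotate(2, 90): joint angles (θ0=90°, θ1=90°, θ2=270°)
all 36 alternatives checked — unique.

rotate(2, 180), rotate(2, 90)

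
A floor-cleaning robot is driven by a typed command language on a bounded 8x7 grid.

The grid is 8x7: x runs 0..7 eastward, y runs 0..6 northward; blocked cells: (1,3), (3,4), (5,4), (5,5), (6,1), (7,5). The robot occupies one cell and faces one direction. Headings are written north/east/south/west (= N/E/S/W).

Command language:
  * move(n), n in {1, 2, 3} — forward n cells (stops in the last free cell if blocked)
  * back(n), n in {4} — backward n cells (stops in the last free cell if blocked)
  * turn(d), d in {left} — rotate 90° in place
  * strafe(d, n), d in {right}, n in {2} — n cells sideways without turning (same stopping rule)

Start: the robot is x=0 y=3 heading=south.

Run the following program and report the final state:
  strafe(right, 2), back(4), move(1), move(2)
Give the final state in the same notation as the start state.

from: x=0 y=3 heading=south
[1] after strafe(right, 2): x=0 y=3 heading=south
[2] after back(4): x=0 y=6 heading=south
[3] after move(1): x=0 y=5 heading=south
[4] after move(2): x=0 y=3 heading=south

x=0 y=3 heading=south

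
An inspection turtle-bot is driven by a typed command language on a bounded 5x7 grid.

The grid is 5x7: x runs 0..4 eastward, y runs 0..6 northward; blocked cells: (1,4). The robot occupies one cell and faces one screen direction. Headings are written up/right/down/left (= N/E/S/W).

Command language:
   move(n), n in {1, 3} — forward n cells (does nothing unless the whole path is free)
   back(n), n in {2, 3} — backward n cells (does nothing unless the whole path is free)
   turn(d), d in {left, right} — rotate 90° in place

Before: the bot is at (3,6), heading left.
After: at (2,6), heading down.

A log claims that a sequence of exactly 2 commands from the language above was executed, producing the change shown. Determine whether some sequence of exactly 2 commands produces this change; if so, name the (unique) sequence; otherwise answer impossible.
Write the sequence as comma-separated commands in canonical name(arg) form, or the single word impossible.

move(1), turn(left)

key: running turn(left) before move(1) would end elsewhere — order is forced
begin: at (3,6), heading left
step 1 (move(1)): at (2,6), heading left
step 2 (turn(left)): at (2,6), heading down
uniquely the one of 36 2-step routes that fits.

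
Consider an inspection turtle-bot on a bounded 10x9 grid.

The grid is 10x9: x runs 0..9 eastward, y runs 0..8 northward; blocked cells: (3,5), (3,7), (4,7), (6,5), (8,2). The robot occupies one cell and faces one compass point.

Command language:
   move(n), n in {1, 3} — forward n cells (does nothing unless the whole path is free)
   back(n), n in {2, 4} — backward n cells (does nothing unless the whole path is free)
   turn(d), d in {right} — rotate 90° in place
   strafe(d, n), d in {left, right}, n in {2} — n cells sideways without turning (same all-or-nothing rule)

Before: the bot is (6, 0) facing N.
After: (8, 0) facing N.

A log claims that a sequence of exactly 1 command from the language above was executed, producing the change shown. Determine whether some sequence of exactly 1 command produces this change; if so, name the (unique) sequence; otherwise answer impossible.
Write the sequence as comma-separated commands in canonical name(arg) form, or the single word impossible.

key: still facing N — the one step turns nothing
from: (6, 0) facing N
t=1 strafe(right, 2) ⇒ (8, 0) facing N
no rival 1-sequence matches.

strafe(right, 2)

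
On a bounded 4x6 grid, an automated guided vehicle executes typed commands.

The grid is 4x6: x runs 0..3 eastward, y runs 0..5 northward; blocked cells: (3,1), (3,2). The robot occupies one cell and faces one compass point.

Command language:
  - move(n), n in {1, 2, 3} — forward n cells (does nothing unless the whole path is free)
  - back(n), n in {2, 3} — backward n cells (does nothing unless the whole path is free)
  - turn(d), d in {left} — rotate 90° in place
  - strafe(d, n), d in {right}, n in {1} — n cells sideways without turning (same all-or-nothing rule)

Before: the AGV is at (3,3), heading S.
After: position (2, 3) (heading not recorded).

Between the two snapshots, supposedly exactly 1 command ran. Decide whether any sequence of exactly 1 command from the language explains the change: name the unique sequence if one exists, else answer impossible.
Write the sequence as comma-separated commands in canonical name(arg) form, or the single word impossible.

begin: at (3,3), heading S
step 1 (strafe(right, 1)): at (2,3), heading S
no rival 1-sequence matches.

strafe(right, 1)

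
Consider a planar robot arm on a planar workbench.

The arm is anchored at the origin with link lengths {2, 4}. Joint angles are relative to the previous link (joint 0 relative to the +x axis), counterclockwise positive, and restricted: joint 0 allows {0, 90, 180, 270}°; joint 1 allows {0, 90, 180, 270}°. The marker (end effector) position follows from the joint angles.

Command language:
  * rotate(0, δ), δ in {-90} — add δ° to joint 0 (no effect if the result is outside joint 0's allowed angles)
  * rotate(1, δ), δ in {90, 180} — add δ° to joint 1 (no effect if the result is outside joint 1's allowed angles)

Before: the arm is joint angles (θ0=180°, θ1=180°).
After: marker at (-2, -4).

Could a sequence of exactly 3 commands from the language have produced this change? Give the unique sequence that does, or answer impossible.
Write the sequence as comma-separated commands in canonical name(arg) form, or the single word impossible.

initial: joint angles (θ0=180°, θ1=180°)
t=1 rotate(1, 90) ⇒ joint angles (θ0=180°, θ1=270°)
t=2 rotate(1, 90) ⇒ joint angles (θ0=180°, θ1=0°)
t=3 rotate(1, 90) ⇒ joint angles (θ0=180°, θ1=90°)
no rival 3-sequence matches.

rotate(1, 90), rotate(1, 90), rotate(1, 90)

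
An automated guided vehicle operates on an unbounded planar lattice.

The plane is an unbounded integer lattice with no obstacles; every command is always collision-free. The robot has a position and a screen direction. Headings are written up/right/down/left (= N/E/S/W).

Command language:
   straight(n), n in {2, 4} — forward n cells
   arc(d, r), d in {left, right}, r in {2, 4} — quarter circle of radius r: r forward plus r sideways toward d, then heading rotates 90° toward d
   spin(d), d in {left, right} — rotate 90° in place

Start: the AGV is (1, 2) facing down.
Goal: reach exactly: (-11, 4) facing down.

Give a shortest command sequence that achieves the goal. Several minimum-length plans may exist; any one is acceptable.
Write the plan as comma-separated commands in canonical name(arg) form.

arc(right, 4), arc(right, 4), arc(left, 4), spin(left), straight(2)

begin: (1, 2) facing down
t=1 arc(right, 4) ⇒ (-3, -2) facing left
t=2 arc(right, 4) ⇒ (-7, 2) facing up
t=3 arc(left, 4) ⇒ (-11, 6) facing left
t=4 spin(left) ⇒ (-11, 6) facing down
t=5 straight(2) ⇒ (-11, 4) facing down
shorter routes all fall short; 5 is best.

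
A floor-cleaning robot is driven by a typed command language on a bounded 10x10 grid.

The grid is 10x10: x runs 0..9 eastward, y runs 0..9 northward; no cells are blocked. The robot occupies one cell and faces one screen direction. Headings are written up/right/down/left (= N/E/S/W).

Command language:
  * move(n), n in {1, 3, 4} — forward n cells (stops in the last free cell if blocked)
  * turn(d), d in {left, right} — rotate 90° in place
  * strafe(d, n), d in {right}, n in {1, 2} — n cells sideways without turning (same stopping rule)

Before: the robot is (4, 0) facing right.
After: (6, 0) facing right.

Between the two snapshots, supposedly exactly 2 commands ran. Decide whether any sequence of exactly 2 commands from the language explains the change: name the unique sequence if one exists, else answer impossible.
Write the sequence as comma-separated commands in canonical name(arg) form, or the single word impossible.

move(1), move(1)

key: still facing E at the end — nothing in the sequence rotates
begin: (4, 0) facing right
[1] after move(1): (5, 0) facing right
[2] after move(1): (6, 0) facing right
all 49 alternatives checked — unique.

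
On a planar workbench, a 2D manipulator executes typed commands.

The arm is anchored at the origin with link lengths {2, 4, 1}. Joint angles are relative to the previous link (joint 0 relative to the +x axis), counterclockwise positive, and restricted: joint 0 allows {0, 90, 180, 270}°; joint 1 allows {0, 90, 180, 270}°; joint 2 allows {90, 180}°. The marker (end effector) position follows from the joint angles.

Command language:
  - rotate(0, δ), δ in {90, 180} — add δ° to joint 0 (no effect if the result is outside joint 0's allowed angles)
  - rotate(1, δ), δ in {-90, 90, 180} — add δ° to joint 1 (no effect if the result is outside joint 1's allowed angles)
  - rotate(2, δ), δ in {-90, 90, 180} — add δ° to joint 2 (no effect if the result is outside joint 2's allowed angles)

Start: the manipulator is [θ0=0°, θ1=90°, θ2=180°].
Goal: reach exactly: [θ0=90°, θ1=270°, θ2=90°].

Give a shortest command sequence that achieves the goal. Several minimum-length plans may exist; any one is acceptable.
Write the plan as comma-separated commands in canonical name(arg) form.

rotate(1, 180), rotate(2, -90), rotate(0, 90)

t0: [θ0=0°, θ1=90°, θ2=180°]
[1] after rotate(1, 180): [θ0=0°, θ1=270°, θ2=180°]
[2] after rotate(2, -90): [θ0=0°, θ1=270°, θ2=90°]
[3] after rotate(0, 90): [θ0=90°, θ1=270°, θ2=90°]
shorter routes all fall short; 3 is best.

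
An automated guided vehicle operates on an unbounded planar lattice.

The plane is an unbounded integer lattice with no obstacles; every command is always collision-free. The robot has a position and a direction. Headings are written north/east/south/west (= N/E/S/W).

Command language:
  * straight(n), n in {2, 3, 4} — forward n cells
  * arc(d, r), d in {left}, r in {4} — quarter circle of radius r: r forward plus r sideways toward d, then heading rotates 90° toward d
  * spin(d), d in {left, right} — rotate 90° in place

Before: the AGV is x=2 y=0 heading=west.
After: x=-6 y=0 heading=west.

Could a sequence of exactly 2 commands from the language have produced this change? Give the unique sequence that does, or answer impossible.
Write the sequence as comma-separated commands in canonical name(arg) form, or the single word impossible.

key: heading stays W — no command in the sequence turns
initial: x=2 y=0 heading=west
step 1 (straight(4)): x=-2 y=0 heading=west
step 2 (straight(4)): x=-6 y=0 heading=west
no other 2-command option fits: unique.

straight(4), straight(4)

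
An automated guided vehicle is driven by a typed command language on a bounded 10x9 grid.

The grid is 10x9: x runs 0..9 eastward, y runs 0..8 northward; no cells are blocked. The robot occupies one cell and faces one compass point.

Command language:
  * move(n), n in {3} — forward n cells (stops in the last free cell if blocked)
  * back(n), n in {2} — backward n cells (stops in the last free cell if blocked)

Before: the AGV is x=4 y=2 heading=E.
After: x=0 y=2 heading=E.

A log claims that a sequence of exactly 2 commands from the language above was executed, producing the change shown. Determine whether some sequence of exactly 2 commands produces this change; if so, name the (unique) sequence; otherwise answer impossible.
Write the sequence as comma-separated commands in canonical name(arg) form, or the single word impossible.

back(2), back(2)

key: heading stays E — no command in the sequence turns
from: x=4 y=2 heading=E
t=1 back(2) ⇒ x=2 y=2 heading=E
t=2 back(2) ⇒ x=0 y=2 heading=E
all 4 alternatives checked — unique.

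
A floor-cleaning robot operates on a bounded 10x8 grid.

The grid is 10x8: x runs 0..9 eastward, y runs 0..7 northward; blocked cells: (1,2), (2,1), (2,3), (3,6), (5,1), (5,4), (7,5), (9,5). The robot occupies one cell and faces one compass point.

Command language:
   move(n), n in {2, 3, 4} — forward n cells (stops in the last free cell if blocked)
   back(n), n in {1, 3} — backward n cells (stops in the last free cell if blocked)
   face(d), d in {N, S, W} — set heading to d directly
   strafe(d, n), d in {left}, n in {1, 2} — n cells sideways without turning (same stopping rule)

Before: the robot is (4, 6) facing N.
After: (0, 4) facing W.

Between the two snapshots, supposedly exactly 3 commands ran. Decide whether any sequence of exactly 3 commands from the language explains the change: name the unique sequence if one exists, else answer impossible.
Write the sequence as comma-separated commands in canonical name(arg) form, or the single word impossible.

face(W), strafe(left, 2), move(4)

key: cell and facing (now W) both changed — the 3 commands mix motion and turning
initial: (4, 6) facing N
1. face(W) → (4, 6) facing W
2. strafe(left, 2) → (4, 4) facing W
3. move(4) → (0, 4) facing W
uniquely the one of 1000 3-step routes that fits.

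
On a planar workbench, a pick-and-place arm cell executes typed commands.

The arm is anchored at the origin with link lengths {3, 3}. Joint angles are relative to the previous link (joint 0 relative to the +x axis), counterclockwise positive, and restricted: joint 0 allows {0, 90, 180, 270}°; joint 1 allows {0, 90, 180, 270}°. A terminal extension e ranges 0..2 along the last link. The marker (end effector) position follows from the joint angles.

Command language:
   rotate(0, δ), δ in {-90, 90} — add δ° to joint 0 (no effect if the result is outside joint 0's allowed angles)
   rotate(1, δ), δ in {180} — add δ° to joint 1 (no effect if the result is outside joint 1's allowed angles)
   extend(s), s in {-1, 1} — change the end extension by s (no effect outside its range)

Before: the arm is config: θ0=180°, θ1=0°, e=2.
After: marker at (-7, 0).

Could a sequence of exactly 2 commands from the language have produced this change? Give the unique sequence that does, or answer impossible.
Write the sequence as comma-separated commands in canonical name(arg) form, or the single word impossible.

key: running extend(-1) before extend(1) would end elsewhere — order is forced
from: config: θ0=180°, θ1=0°, e=2
1. extend(1) → config: θ0=180°, θ1=0°, e=2
2. extend(-1) → config: θ0=180°, θ1=0°, e=1
no other 2-command option fits: unique.

extend(1), extend(-1)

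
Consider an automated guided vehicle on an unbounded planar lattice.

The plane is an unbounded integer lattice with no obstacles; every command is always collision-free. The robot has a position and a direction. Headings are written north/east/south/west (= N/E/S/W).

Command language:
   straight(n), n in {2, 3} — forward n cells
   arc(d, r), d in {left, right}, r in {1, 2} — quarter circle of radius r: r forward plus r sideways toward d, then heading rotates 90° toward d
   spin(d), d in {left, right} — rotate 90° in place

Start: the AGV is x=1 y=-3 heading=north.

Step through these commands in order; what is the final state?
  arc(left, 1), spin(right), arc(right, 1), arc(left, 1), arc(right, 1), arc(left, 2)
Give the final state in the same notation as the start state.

from: x=1 y=-3 heading=north
[1] after arc(left, 1): x=0 y=-2 heading=west
[2] after spin(right): x=0 y=-2 heading=north
[3] after arc(right, 1): x=1 y=-1 heading=east
[4] after arc(left, 1): x=2 y=0 heading=north
[5] after arc(right, 1): x=3 y=1 heading=east
[6] after arc(left, 2): x=5 y=3 heading=north

x=5 y=3 heading=north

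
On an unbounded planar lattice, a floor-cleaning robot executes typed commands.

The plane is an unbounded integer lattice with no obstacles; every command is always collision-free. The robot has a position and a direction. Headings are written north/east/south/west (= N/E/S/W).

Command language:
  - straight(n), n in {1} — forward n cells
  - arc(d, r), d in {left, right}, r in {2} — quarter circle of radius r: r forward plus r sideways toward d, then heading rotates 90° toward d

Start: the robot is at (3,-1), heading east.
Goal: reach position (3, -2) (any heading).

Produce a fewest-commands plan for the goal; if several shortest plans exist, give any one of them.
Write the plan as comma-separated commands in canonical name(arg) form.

arc(left, 2), arc(left, 2), arc(left, 2), straight(1), arc(left, 2)

from: at (3,-1), heading east
step 1 (arc(left, 2)): at (5,1), heading north
step 2 (arc(left, 2)): at (3,3), heading west
step 3 (arc(left, 2)): at (1,1), heading south
step 4 (straight(1)): at (1,0), heading south
step 5 (arc(left, 2)): at (3,-2), heading east
nothing shorter than 5 reaches the goal.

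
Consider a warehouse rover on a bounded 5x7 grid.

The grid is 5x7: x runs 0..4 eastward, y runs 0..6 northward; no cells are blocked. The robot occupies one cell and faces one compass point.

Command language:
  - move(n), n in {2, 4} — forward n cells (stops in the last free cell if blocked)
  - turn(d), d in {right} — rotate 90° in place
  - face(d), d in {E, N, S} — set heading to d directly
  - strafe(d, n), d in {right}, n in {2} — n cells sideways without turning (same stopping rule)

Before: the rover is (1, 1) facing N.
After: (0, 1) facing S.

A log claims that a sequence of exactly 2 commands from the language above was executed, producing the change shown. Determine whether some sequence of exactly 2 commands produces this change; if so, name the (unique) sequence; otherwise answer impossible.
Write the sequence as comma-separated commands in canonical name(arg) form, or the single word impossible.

face(S), strafe(right, 2)

key: order matters: swapping face(S) and strafe(right, 2) lands elsewhere
initial: (1, 1) facing N
step 1 (face(S)): (1, 1) facing S
step 2 (strafe(right, 2)): (0, 1) facing S
all 49 alternatives checked — unique.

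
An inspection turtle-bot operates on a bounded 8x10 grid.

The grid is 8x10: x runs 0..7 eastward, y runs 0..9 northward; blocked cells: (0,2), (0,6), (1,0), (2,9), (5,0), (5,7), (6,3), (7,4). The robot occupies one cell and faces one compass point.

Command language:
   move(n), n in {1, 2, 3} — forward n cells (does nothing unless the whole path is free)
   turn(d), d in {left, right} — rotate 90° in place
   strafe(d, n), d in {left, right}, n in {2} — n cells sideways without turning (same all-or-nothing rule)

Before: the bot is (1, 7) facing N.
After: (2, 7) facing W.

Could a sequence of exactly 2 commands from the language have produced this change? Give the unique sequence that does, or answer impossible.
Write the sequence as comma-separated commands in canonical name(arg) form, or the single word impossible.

impossible

all 49 sequences checked — none match.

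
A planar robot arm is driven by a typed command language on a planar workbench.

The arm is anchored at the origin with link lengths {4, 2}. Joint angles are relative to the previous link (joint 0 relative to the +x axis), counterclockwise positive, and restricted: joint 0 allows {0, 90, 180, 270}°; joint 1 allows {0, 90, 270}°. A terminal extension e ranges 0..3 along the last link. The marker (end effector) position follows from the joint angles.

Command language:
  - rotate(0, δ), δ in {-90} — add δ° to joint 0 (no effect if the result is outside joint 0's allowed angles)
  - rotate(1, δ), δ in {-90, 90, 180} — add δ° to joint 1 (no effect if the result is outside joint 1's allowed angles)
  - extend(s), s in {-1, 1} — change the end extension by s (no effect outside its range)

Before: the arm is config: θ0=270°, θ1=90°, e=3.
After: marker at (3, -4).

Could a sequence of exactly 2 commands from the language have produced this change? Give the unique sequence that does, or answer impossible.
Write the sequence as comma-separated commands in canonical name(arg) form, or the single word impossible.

extend(-1), extend(-1)

t0: config: θ0=270°, θ1=90°, e=3
1. extend(-1) → config: θ0=270°, θ1=90°, e=2
2. extend(-1) → config: θ0=270°, θ1=90°, e=1
no rival 2-sequence matches.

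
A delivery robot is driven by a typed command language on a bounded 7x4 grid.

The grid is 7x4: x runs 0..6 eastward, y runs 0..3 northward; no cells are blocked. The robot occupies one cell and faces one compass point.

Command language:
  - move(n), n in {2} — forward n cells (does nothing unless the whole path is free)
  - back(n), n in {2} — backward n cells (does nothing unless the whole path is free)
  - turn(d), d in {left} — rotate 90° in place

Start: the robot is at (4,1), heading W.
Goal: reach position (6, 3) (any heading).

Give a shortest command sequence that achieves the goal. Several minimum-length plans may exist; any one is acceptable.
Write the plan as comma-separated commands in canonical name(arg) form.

back(2), turn(left), back(2)

from: at (4,1), heading W
t=1 back(2) ⇒ at (6,1), heading W
t=2 turn(left) ⇒ at (6,1), heading S
t=3 back(2) ⇒ at (6,3), heading S
minimal: 3 command(s), checked below 3.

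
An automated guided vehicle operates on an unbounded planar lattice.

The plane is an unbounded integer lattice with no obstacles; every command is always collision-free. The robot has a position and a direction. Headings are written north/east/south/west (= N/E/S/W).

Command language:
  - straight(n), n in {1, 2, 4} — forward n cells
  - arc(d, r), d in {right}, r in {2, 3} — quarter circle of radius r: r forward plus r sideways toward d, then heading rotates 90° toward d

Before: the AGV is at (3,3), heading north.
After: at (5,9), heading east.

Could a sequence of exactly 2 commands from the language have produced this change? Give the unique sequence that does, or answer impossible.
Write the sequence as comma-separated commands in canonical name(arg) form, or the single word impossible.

straight(4), arc(right, 2)

key: running arc(right, 2) before straight(4) would end elsewhere — order is forced
begin: at (3,3), heading north
[1] after straight(4): at (3,7), heading north
[2] after arc(right, 2): at (5,9), heading east
all 25 alternatives checked — unique.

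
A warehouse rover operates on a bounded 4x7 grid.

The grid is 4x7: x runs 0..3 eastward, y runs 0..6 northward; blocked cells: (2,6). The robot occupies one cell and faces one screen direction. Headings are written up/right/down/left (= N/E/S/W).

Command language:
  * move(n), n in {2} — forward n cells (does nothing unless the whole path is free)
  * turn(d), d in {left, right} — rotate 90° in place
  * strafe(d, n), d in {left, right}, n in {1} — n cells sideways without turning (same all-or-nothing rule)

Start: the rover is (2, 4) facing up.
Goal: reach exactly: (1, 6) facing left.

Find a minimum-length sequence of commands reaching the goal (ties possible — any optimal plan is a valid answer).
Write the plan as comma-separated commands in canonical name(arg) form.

start: (2, 4) facing up
[1] after strafe(left, 1): (1, 4) facing up
[2] after move(2): (1, 6) facing up
[3] after turn(left): (1, 6) facing left
nothing shorter than 3 reaches the goal.

strafe(left, 1), move(2), turn(left)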